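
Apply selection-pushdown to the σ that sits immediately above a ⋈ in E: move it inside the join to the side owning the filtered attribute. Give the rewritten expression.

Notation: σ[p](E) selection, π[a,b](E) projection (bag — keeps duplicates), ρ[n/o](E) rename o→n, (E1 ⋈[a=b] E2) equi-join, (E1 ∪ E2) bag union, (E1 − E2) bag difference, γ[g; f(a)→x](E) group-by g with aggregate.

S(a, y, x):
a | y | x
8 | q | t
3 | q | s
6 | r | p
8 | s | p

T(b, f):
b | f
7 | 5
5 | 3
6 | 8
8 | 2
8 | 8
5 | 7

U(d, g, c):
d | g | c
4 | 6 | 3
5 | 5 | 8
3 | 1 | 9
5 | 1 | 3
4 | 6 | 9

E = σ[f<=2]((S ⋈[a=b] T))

σ filters on f, owned by the right side.
E' = (S ⋈[a=b] σ[f<=2](T))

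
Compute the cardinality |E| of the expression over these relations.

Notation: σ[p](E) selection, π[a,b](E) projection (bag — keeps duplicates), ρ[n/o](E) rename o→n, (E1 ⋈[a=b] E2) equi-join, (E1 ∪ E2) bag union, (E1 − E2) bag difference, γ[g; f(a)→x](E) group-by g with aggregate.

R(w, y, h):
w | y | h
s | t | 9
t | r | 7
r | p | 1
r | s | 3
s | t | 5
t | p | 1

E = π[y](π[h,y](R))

Per-node cardinality:
  R → 6
  π[h,y](R) → 6
  π[y](π[h,y](R)) → 6

|E| = 6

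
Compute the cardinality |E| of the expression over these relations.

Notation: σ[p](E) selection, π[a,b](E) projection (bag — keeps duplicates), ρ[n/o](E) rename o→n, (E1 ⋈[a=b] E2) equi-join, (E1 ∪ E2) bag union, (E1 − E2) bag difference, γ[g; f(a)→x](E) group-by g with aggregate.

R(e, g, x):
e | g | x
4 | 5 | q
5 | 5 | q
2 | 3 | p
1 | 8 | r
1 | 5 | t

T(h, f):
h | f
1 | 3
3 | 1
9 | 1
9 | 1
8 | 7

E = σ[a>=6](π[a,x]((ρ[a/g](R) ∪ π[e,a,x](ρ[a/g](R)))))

Row counts bottom-up:
  R → 5
  ρ[a/g](R) → 5
  R → 5
  ρ[a/g](R) → 5
  π[e,a,x](ρ[a/g](R)) → 5
  (ρ[a/g](R) ∪ π[e,a,x](ρ[a/g](R))) → 10
  π[a,x]((ρ[a/g](R) ∪ π[e,a,x](ρ[a/g](R)))) → 10
  σ[a>=6](π[a,x]((ρ[a/g](R) ∪ π[e,a,x](ρ[a/g](R))))) → 2

|E| = 2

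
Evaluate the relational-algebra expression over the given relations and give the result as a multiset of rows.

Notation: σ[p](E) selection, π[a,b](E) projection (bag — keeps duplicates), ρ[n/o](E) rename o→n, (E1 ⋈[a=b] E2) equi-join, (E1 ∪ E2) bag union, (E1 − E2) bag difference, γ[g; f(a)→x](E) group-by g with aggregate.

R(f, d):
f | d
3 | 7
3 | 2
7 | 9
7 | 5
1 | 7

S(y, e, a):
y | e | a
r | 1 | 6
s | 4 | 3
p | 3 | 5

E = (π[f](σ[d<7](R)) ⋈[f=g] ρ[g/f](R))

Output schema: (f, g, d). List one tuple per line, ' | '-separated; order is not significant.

Per-node cardinality:
  R → 5
  σ[d<7](R) → 2
  π[f](σ[d<7](R)) → 2
  R → 5
  ρ[g/f](R) → 5
  (π[f](σ[d<7](R)) ⋈[f=g] ρ[g/f](R)) → 4

== RESULT ==
f | g | d
3 | 3 | 2
3 | 3 | 7
7 | 7 | 5
7 | 7 | 9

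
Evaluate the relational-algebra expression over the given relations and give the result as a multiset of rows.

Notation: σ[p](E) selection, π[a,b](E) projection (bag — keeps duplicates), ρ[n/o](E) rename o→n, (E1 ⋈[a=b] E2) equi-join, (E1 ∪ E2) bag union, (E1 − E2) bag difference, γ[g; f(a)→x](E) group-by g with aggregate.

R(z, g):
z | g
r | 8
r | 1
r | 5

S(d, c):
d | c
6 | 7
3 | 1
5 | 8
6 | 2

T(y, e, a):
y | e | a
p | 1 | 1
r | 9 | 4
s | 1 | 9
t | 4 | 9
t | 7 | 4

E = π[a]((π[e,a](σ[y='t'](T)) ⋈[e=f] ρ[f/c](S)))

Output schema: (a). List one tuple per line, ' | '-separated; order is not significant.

Per-node cardinality:
  T → 5
  σ[y='t'](T) → 2
  π[e,a](σ[y='t'](T)) → 2
  S → 4
  ρ[f/c](S) → 4
  (π[e,a](σ[y='t'](T)) ⋈[e=f] ρ[f/c](S)) → 1
  π[a]((π[e,a](σ[y='t'](T)) ⋈[e=f] ρ[f/c](S))) → 1

== RESULT ==
a
4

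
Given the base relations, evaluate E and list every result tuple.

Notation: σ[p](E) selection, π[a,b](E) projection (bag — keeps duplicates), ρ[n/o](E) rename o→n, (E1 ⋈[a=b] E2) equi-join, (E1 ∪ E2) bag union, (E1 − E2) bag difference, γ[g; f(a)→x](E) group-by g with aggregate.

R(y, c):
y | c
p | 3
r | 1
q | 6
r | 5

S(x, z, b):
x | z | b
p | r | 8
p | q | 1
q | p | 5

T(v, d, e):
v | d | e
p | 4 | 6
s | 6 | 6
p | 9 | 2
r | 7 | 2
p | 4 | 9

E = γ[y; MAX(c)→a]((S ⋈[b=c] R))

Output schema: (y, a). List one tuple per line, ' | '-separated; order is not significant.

Subexpression sizes:
  S → 3
  R → 4
  (S ⋈[b=c] R) → 2
  γ[y; MAX(c)→a]((S ⋈[b=c] R)) → 1

== RESULT ==
y | a
r | 5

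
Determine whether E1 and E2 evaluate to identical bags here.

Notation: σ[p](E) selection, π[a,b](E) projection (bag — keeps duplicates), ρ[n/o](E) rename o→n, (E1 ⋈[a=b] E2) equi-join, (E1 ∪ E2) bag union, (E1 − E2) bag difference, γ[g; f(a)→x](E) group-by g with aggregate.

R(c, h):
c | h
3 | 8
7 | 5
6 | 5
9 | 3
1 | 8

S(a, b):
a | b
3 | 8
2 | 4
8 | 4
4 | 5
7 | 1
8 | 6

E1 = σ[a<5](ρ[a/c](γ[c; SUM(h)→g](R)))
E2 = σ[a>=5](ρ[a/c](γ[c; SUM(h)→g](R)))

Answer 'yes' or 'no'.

E1 per-node cardinality:
  R → 5
  γ[c; SUM(h)→g](R) → 5
  ρ[a/c](γ[c; SUM(h)→g](R)) → 5
  σ[a<5](ρ[a/c](γ[c; SUM(h)→g](R))) → 2
E2 per-node cardinality:
  R → 5
  γ[c; SUM(h)→g](R) → 5
  ρ[a/c](γ[c; SUM(h)→g](R)) → 5
  σ[a>=5](ρ[a/c](γ[c; SUM(h)→g](R))) → 3

E1 result:
a | g
1 | 8
3 | 8
E2 result:
a | g
6 | 5
7 | 5
9 | 3
Witness: (3, 8) appears 1× in E1 but 0× in E2.

no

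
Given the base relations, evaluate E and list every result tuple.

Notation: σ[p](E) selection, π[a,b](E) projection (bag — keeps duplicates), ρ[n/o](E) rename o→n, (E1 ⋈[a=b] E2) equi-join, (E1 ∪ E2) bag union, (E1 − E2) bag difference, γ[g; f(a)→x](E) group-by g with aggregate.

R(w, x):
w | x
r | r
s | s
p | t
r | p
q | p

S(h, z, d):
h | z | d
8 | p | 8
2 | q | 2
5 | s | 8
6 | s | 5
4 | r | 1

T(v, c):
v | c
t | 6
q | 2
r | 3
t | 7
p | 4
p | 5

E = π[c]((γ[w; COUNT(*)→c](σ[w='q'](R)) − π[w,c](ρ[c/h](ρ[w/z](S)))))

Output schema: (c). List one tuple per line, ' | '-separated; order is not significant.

Per-node cardinality:
  R → 5
  σ[w='q'](R) → 1
  γ[w; COUNT(*)→c](σ[w='q'](R)) → 1
  S → 5
  ρ[w/z](S) → 5
  ρ[c/h](ρ[w/z](S)) → 5
  π[w,c](ρ[c/h](ρ[w/z](S))) → 5
  (γ[w; COUNT(*)→c](σ[w='q'](R)) − π[w,c](ρ[c/h](ρ[w/z](S)))) → 1
  π[c]((γ[w; COUNT(*)→c](σ[w='q'](R)) − π[w,c](ρ[c/h](ρ[w/z](S))))) → 1

== RESULT ==
c
1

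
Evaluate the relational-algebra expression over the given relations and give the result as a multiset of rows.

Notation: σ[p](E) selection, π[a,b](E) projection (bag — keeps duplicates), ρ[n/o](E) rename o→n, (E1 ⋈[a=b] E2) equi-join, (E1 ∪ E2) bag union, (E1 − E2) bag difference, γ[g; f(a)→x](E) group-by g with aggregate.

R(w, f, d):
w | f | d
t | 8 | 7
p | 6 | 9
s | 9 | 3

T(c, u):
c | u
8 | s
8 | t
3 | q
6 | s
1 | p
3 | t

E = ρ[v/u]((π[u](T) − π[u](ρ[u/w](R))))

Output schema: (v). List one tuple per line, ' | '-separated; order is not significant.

Per-node cardinality:
  T → 6
  π[u](T) → 6
  R → 3
  ρ[u/w](R) → 3
  π[u](ρ[u/w](R)) → 3
  (π[u](T) − π[u](ρ[u/w](R))) → 3
  ρ[v/u]((π[u](T) − π[u](ρ[u/w](R)))) → 3

== RESULT ==
v
q
s
t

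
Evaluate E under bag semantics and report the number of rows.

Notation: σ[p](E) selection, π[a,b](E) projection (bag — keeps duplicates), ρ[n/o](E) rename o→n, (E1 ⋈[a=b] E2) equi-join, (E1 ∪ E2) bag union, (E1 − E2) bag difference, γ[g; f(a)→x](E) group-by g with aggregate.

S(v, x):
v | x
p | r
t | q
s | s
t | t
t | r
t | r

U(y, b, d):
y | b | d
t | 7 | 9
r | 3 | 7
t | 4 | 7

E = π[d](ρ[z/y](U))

Row counts bottom-up:
  U → 3
  ρ[z/y](U) → 3
  π[d](ρ[z/y](U)) → 3

|E| = 3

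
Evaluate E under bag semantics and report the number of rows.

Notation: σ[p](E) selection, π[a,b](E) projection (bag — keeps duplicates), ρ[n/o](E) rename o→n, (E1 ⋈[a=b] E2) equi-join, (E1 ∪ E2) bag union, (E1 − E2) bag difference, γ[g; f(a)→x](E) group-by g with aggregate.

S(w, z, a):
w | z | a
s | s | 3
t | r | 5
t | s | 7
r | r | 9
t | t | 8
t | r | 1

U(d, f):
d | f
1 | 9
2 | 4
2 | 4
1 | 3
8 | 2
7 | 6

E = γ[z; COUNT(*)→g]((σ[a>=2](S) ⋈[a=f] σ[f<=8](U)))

Per-node cardinality:
  S → 6
  σ[a>=2](S) → 5
  U → 6
  σ[f<=8](U) → 5
  (σ[a>=2](S) ⋈[a=f] σ[f<=8](U)) → 1
  γ[z; COUNT(*)→g]((σ[a>=2](S) ⋈[a=f] σ[f<=8](U))) → 1

|E| = 1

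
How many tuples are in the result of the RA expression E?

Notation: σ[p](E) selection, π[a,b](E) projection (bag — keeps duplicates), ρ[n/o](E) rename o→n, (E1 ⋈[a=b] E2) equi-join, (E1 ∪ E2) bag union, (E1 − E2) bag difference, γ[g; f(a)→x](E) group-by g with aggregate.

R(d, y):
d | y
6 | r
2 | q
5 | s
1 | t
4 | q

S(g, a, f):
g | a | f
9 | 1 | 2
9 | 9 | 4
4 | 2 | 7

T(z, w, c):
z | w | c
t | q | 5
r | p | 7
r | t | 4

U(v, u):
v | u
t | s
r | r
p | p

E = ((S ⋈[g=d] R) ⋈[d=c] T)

Per-node cardinality:
  S → 3
  R → 5
  (S ⋈[g=d] R) → 1
  T → 3
  ((S ⋈[g=d] R) ⋈[d=c] T) → 1

|E| = 1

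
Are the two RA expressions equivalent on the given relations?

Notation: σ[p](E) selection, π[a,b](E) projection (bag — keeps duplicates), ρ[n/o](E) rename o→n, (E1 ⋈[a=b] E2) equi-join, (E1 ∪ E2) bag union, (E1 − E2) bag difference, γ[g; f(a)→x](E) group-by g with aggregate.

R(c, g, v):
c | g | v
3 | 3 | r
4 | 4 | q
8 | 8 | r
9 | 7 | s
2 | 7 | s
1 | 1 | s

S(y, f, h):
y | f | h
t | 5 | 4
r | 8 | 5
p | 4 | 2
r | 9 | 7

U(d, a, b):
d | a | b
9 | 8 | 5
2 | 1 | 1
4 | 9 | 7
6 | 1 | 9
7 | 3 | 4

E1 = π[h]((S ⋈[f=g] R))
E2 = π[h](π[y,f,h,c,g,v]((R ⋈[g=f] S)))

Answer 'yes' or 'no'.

E1 subexpression sizes:
  S → 4
  R → 6
  (S ⋈[f=g] R) → 2
  π[h]((S ⋈[f=g] R)) → 2
E2 subexpression sizes:
  R → 6
  S → 4
  (R ⋈[g=f] S) → 2
  π[y,f,h,c,g,v]((R ⋈[g=f] S)) → 2
  π[h](π[y,f,h,c,g,v]((R ⋈[g=f] S))) → 2

E1 and E2 produce the same multiset:
h
2
5

yes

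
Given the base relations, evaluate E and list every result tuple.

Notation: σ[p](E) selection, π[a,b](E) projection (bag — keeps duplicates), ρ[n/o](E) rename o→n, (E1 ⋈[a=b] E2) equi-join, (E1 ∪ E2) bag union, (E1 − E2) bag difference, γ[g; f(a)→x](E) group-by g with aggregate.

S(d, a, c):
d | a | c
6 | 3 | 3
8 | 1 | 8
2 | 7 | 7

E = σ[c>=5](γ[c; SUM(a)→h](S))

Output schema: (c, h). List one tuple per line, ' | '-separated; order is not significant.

Row counts bottom-up:
  S → 3
  γ[c; SUM(a)→h](S) → 3
  σ[c>=5](γ[c; SUM(a)→h](S)) → 2

== RESULT ==
c | h
7 | 7
8 | 1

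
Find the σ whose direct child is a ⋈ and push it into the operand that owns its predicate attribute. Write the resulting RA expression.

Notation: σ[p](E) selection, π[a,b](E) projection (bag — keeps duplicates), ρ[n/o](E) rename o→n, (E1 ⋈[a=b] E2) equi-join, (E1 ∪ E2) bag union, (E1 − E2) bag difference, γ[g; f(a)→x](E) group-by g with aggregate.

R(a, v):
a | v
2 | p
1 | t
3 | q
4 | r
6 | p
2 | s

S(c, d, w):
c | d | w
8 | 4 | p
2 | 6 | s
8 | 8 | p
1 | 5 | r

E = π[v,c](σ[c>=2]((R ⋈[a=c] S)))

σ filters on c, owned by the right side.
E' = π[v,c]((R ⋈[a=c] σ[c>=2](S)))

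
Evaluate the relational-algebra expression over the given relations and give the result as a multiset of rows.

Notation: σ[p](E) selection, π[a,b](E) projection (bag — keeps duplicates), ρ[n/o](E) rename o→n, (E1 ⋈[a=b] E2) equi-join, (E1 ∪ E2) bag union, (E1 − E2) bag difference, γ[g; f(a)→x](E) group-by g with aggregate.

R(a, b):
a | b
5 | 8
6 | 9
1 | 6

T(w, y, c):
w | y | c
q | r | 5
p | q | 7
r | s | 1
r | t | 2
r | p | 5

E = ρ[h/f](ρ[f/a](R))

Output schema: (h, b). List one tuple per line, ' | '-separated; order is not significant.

Row counts bottom-up:
  R → 3
  ρ[f/a](R) → 3
  ρ[h/f](ρ[f/a](R)) → 3

== RESULT ==
h | b
1 | 6
5 | 8
6 | 9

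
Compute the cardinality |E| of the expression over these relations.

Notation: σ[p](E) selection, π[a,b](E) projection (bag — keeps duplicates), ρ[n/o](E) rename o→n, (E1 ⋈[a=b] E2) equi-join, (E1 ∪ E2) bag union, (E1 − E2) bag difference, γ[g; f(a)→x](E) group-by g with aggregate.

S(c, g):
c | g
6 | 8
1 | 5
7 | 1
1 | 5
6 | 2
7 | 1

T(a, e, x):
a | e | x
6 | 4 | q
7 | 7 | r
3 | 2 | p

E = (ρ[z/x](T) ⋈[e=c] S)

Per-node cardinality:
  T → 3
  ρ[z/x](T) → 3
  S → 6
  (ρ[z/x](T) ⋈[e=c] S) → 2

|E| = 2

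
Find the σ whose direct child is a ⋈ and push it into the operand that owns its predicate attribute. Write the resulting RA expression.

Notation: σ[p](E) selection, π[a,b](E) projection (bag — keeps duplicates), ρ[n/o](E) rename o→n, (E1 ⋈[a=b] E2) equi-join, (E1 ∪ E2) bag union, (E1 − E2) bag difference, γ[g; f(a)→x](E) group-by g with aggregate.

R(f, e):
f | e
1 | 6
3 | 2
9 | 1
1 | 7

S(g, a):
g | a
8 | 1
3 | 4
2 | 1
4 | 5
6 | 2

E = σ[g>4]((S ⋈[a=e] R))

σ filters on g, owned by the left side.
E' = (σ[g>4](S) ⋈[a=e] R)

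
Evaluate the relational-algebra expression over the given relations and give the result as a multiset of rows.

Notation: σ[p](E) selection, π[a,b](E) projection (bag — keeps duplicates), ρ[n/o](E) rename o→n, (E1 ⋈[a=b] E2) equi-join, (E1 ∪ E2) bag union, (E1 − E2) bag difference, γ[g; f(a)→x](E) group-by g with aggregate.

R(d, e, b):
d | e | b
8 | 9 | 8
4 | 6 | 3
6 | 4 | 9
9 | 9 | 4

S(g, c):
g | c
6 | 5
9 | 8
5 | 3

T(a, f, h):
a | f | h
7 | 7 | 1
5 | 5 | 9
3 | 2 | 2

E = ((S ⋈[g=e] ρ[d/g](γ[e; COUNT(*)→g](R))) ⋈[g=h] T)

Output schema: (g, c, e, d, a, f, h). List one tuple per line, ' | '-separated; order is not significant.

Row counts bottom-up:
  S → 3
  R → 4
  γ[e; COUNT(*)→g](R) → 3
  ρ[d/g](γ[e; COUNT(*)→g](R)) → 3
  (S ⋈[g=e] ρ[d/g](γ[e; COUNT(*)→g](R))) → 2
  T → 3
  ((S ⋈[g=e] ρ[d/g](γ[e; COUNT(*)→g](R))) ⋈[g=h] T) → 1

== RESULT ==
g | c | e | d | a | f | h
9 | 8 | 9 | 2 | 5 | 5 | 9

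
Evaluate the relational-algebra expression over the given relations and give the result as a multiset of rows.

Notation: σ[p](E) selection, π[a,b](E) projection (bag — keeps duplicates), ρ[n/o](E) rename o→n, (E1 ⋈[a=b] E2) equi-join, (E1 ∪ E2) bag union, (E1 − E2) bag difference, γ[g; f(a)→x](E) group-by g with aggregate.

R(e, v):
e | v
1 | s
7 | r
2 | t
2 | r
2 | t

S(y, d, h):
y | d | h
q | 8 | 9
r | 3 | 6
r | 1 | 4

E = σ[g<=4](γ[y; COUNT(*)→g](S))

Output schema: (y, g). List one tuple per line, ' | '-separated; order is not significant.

Row counts bottom-up:
  S → 3
  γ[y; COUNT(*)→g](S) → 2
  σ[g<=4](γ[y; COUNT(*)→g](S)) → 2

== RESULT ==
y | g
q | 1
r | 2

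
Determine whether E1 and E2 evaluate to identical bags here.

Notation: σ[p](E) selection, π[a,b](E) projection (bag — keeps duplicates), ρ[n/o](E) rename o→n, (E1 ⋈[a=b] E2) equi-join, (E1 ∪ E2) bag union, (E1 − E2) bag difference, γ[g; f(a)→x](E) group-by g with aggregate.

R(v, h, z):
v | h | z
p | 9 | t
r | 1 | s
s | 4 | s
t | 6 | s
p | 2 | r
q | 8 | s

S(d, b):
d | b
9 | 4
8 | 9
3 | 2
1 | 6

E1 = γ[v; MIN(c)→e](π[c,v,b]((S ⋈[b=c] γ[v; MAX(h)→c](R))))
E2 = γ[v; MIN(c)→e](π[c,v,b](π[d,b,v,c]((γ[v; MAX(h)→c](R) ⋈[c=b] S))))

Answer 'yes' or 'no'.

E1 per-node cardinality:
  S → 4
  R → 6
  γ[v; MAX(h)→c](R) → 5
  (S ⋈[b=c] γ[v; MAX(h)→c](R)) → 3
  π[c,v,b]((S ⋈[b=c] γ[v; MAX(h)→c](R))) → 3
  γ[v; MIN(c)→e](π[c,v,b]((S ⋈[b=c] γ[v; MAX(h)→c](R)))) → 3
E2 per-node cardinality:
  R → 6
  γ[v; MAX(h)→c](R) → 5
  S → 4
  (γ[v; MAX(h)→c](R) ⋈[c=b] S) → 3
  π[d,b,v,c]((γ[v; MAX(h)→c](R) ⋈[c=b] S)) → 3
  π[c,v,b](π[d,b,v,c]((γ[v; MAX(h)→c](R) ⋈[c=b] S))) → 3
  γ[v; MIN(c)→e](π[c,v,b](π[d,b,v,c]((γ[v; MAX(h)→c](R) ⋈[c=b] S)))) → 3

E1 and E2 produce the same multiset:
v | e
p | 9
s | 4
t | 6

yes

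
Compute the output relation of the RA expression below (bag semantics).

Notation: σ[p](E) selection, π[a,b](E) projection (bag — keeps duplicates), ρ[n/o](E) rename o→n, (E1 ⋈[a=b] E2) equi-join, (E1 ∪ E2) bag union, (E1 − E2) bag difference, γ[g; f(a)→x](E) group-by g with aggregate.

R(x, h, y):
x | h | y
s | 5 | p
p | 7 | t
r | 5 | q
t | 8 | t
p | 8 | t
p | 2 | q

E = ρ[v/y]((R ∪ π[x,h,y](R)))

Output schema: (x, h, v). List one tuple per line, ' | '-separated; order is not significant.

Stepwise |·|:
  R → 6
  R → 6
  π[x,h,y](R) → 6
  (R ∪ π[x,h,y](R)) → 12
  ρ[v/y]((R ∪ π[x,h,y](R))) → 12

== RESULT ==
x | h | v
p | 2 | q
p | 2 | q
p | 7 | t
p | 7 | t
p | 8 | t
p | 8 | t
r | 5 | q
r | 5 | q
s | 5 | p
s | 5 | p
t | 8 | t
t | 8 | t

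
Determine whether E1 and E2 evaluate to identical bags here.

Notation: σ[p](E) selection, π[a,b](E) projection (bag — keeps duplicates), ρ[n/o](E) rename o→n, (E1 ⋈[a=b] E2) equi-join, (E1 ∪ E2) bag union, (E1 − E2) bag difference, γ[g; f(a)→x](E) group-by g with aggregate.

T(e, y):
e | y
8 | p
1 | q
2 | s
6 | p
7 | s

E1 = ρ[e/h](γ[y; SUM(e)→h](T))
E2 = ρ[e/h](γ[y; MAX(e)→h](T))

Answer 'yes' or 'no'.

E1 row counts bottom-up:
  T → 5
  γ[y; SUM(e)→h](T) → 3
  ρ[e/h](γ[y; SUM(e)→h](T)) → 3
E2 row counts bottom-up:
  T → 5
  γ[y; MAX(e)→h](T) → 3
  ρ[e/h](γ[y; MAX(e)→h](T)) → 3

E1 result:
y | e
p | 14
q | 1
s | 9
E2 result:
y | e
p | 8
q | 1
s | 7
Witness: ('s', 9) appears 1× in E1 but 0× in E2.

no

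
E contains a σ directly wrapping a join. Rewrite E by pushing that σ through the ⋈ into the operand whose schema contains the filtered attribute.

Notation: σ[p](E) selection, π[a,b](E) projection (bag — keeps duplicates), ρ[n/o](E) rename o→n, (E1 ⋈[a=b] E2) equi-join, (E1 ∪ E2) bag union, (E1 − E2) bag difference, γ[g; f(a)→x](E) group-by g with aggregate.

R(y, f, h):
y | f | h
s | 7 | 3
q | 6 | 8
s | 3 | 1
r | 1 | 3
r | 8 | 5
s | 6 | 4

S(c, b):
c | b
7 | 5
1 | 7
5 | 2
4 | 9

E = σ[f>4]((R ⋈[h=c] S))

σ filters on f, owned by the left side.
E' = (σ[f>4](R) ⋈[h=c] S)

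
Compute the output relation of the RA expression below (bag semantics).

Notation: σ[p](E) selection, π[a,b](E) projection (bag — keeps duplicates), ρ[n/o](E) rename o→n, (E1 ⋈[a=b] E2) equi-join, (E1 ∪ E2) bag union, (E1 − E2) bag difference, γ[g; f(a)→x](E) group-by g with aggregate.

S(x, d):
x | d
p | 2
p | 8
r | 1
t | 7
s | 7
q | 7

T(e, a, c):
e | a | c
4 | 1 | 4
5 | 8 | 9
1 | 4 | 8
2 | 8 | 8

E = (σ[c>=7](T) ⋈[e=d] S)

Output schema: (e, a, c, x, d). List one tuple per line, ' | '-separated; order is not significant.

Subexpression sizes:
  T → 4
  σ[c>=7](T) → 3
  S → 6
  (σ[c>=7](T) ⋈[e=d] S) → 2

== RESULT ==
e | a | c | x | d
1 | 4 | 8 | r | 1
2 | 8 | 8 | p | 2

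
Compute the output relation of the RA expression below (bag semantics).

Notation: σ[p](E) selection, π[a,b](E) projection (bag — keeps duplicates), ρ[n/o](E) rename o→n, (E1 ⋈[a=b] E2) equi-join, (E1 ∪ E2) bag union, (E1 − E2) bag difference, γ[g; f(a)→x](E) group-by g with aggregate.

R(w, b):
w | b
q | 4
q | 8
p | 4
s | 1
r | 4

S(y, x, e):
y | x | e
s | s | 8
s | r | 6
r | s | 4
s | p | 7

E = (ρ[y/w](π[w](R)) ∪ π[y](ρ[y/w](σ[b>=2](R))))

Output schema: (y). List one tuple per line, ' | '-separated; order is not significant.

Per-node cardinality:
  R → 5
  π[w](R) → 5
  ρ[y/w](π[w](R)) → 5
  R → 5
  σ[b>=2](R) → 4
  ρ[y/w](σ[b>=2](R)) → 4
  π[y](ρ[y/w](σ[b>=2](R))) → 4
  (ρ[y/w](π[w](R)) ∪ π[y](ρ[y/w](σ[b>=2](R)))) → 9

== RESULT ==
y
p
p
q
q
q
q
r
r
s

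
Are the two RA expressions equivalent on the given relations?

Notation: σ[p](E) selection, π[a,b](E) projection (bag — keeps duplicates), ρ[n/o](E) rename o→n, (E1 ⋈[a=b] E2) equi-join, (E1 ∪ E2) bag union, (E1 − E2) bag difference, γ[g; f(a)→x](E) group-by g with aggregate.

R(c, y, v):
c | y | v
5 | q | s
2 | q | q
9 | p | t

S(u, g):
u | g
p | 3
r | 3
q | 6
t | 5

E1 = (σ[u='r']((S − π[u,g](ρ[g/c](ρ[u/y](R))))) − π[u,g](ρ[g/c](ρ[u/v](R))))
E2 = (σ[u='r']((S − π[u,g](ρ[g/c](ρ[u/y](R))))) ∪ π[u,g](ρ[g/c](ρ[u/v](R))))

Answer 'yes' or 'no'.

E1 subexpression sizes:
  S → 4
  R → 3
  ρ[u/y](R) → 3
  ρ[g/c](ρ[u/y](R)) → 3
  π[u,g](ρ[g/c](ρ[u/y](R))) → 3
  (S − π[u,g](ρ[g/c](ρ[u/y](R)))) → 4
  σ[u='r']((S − π[u,g](ρ[g/c](ρ[u/y](R))))) → 1
  R → 3
  ρ[u/v](R) → 3
  ρ[g/c](ρ[u/v](R)) → 3
  π[u,g](ρ[g/c](ρ[u/v](R))) → 3
  (σ[u='r']((S − π[u,g](ρ[g/c](ρ[u/y](R))))) − π[u,g](ρ[g/c](ρ[u/v](R)))) → 1
E2 subexpression sizes:
  S → 4
  R → 3
  ρ[u/y](R) → 3
  ρ[g/c](ρ[u/y](R)) → 3
  π[u,g](ρ[g/c](ρ[u/y](R))) → 3
  (S − π[u,g](ρ[g/c](ρ[u/y](R)))) → 4
  σ[u='r']((S − π[u,g](ρ[g/c](ρ[u/y](R))))) → 1
  R → 3
  ρ[u/v](R) → 3
  ρ[g/c](ρ[u/v](R)) → 3
  π[u,g](ρ[g/c](ρ[u/v](R))) → 3
  (σ[u='r']((S − π[u,g](ρ[g/c](ρ[u/y](R))))) ∪ π[u,g](ρ[g/c](ρ[u/v](R)))) → 4

E1 result:
u | g
r | 3
E2 result:
u | g
q | 2
r | 3
s | 5
t | 9
Witness: ('t', 9) appears 0× in E1 but 1× in E2.

no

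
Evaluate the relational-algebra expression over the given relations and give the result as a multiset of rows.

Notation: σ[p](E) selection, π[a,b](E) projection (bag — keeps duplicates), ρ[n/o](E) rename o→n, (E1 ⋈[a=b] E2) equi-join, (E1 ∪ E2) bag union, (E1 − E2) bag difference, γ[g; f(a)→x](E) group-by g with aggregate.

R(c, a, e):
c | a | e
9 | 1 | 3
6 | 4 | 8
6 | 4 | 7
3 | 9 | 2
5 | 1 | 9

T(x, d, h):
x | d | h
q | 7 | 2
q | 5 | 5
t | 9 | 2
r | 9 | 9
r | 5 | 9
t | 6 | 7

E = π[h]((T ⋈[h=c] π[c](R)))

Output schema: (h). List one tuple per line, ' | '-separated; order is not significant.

Subexpression sizes:
  T → 6
  R → 5
  π[c](R) → 5
  (T ⋈[h=c] π[c](R)) → 3
  π[h]((T ⋈[h=c] π[c](R))) → 3

== RESULT ==
h
5
9
9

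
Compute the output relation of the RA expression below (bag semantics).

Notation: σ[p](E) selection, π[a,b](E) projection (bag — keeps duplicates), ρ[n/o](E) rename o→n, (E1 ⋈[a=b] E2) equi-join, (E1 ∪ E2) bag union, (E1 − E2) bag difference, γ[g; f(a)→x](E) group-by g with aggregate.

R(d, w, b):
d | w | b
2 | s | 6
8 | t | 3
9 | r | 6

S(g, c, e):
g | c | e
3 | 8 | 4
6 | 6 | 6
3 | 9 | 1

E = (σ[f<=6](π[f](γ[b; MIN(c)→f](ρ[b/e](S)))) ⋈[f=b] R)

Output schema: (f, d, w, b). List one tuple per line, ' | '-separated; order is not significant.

Subexpression sizes:
  S → 3
  ρ[b/e](S) → 3
  γ[b; MIN(c)→f](ρ[b/e](S)) → 3
  π[f](γ[b; MIN(c)→f](ρ[b/e](S))) → 3
  σ[f<=6](π[f](γ[b; MIN(c)→f](ρ[b/e](S)))) → 1
  R → 3
  (σ[f<=6](π[f](γ[b; MIN(c)→f](ρ[b/e](S)))) ⋈[f=b] R) → 2

== RESULT ==
f | d | w | b
6 | 2 | s | 6
6 | 9 | r | 6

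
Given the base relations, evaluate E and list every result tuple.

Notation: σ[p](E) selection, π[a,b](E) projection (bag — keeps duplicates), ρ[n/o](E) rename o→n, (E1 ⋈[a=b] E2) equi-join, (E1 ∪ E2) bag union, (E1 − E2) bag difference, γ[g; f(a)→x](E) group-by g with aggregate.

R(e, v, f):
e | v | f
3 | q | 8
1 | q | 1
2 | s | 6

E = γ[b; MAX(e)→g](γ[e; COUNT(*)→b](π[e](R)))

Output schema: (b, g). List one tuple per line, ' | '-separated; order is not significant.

Per-node cardinality:
  R → 3
  π[e](R) → 3
  γ[e; COUNT(*)→b](π[e](R)) → 3
  γ[b; MAX(e)→g](γ[e; COUNT(*)→b](π[e](R))) → 1

== RESULT ==
b | g
1 | 3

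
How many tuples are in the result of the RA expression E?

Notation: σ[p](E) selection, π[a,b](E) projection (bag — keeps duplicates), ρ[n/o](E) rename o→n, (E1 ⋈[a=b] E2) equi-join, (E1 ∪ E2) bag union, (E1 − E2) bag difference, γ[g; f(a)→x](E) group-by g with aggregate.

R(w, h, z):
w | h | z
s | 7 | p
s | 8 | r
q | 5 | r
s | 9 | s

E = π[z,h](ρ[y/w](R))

Per-node cardinality:
  R → 4
  ρ[y/w](R) → 4
  π[z,h](ρ[y/w](R)) → 4

|E| = 4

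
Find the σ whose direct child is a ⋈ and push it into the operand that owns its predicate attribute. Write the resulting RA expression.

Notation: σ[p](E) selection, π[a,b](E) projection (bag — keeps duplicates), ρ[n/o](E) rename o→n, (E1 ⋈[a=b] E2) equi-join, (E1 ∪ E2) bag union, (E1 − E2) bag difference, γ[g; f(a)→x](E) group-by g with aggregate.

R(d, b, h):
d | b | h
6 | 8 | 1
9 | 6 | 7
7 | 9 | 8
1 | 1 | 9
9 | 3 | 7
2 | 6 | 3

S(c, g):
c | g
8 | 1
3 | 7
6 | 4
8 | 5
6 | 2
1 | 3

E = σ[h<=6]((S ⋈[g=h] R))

σ filters on h, owned by the right side.
E' = (S ⋈[g=h] σ[h<=6](R))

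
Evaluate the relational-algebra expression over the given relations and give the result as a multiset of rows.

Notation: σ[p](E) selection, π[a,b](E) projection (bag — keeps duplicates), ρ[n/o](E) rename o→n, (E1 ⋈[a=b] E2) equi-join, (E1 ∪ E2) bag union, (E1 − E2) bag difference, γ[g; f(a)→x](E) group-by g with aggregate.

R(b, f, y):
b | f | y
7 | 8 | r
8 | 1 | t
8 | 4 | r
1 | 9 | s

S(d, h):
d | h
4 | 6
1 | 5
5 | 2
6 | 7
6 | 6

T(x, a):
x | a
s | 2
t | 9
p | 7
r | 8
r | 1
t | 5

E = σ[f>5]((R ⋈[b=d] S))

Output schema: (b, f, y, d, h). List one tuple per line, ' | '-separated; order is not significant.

Row counts bottom-up:
  R → 4
  S → 5
  (R ⋈[b=d] S) → 1
  σ[f>5]((R ⋈[b=d] S)) → 1

== RESULT ==
b | f | y | d | h
1 | 9 | s | 1 | 5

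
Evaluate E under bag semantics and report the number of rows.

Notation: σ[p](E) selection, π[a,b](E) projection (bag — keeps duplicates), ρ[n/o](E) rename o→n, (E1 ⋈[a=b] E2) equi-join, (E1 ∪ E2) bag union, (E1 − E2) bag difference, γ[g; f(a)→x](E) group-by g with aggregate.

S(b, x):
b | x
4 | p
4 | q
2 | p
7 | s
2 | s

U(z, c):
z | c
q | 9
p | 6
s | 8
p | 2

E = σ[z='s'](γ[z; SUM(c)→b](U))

Per-node cardinality:
  U → 4
  γ[z; SUM(c)→b](U) → 3
  σ[z='s'](γ[z; SUM(c)→b](U)) → 1

|E| = 1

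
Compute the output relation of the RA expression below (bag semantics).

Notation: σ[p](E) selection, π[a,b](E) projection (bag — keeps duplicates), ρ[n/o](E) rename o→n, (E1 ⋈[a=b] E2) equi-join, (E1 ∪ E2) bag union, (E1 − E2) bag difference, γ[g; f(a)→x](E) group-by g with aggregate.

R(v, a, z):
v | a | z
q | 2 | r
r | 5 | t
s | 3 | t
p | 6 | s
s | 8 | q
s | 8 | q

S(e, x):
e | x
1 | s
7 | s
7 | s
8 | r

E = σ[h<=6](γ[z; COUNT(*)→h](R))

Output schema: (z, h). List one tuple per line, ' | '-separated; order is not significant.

Row counts bottom-up:
  R → 6
  γ[z; COUNT(*)→h](R) → 4
  σ[h<=6](γ[z; COUNT(*)→h](R)) → 4

== RESULT ==
z | h
q | 2
r | 1
s | 1
t | 2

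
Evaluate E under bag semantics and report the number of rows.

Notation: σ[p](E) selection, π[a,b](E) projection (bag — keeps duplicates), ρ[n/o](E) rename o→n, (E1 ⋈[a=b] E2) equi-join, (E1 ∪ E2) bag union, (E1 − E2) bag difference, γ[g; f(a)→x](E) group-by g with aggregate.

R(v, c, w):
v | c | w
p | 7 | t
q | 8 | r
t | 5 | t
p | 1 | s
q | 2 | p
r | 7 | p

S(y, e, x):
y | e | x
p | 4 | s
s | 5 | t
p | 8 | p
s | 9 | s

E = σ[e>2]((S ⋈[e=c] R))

Row counts bottom-up:
  S → 4
  R → 6
  (S ⋈[e=c] R) → 2
  σ[e>2]((S ⋈[e=c] R)) → 2

|E| = 2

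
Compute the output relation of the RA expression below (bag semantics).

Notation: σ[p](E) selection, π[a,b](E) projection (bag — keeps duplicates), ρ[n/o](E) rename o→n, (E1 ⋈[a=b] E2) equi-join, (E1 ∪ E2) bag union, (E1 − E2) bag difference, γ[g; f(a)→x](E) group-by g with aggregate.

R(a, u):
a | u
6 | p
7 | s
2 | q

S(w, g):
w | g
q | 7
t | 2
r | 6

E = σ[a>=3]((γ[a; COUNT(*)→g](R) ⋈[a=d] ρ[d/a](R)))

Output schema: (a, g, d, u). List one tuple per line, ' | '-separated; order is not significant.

Per-node cardinality:
  R → 3
  γ[a; COUNT(*)→g](R) → 3
  R → 3
  ρ[d/a](R) → 3
  (γ[a; COUNT(*)→g](R) ⋈[a=d] ρ[d/a](R)) → 3
  σ[a>=3]((γ[a; COUNT(*)→g](R) ⋈[a=d] ρ[d/a](R))) → 2

== RESULT ==
a | g | d | u
6 | 1 | 6 | p
7 | 1 | 7 | s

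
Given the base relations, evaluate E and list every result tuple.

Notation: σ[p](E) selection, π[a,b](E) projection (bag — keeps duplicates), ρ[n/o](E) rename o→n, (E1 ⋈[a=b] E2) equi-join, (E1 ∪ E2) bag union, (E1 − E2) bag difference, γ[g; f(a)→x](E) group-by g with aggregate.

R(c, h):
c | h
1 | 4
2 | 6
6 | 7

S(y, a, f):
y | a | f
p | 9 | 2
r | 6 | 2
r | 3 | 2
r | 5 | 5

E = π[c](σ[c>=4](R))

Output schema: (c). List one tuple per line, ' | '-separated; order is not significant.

Row counts bottom-up:
  R → 3
  σ[c>=4](R) → 1
  π[c](σ[c>=4](R)) → 1

== RESULT ==
c
6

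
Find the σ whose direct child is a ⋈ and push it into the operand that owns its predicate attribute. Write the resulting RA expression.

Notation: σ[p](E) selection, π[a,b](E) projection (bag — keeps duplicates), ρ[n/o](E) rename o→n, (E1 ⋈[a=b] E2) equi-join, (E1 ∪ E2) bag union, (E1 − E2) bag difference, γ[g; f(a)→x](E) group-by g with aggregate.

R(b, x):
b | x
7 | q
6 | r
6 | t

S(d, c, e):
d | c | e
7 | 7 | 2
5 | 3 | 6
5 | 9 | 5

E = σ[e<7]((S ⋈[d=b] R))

σ filters on e, owned by the left side.
E' = (σ[e<7](S) ⋈[d=b] R)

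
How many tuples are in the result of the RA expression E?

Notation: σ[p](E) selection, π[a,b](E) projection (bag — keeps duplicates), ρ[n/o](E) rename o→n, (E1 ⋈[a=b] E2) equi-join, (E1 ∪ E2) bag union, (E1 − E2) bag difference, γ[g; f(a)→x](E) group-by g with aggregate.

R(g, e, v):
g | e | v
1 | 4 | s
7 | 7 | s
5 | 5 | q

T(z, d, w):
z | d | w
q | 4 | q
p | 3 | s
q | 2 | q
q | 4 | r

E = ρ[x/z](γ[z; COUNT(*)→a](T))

Subexpression sizes:
  T → 4
  γ[z; COUNT(*)→a](T) → 2
  ρ[x/z](γ[z; COUNT(*)→a](T)) → 2

|E| = 2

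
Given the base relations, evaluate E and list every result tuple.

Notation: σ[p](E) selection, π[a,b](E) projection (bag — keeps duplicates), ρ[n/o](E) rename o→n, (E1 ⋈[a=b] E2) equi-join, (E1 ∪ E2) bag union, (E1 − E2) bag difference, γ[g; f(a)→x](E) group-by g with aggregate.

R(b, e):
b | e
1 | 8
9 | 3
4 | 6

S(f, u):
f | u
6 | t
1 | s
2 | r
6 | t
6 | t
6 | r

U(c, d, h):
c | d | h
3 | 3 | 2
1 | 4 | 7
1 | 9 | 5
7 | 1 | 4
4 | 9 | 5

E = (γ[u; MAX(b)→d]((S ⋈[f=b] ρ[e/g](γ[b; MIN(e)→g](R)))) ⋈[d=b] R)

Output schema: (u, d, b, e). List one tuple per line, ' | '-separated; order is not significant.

Per-node cardinality:
  S → 6
  R → 3
  γ[b; MIN(e)→g](R) → 3
  ρ[e/g](γ[b; MIN(e)→g](R)) → 3
  (S ⋈[f=b] ρ[e/g](γ[b; MIN(e)→g](R))) → 1
  γ[u; MAX(b)→d]((S ⋈[f=b] ρ[e/g](γ[b; MIN(e)→g](R)))) → 1
  R → 3
  (γ[u; MAX(b)→d]((S ⋈[f=b] ρ[e/g](γ[b; MIN(e)→g](R)))) ⋈[d=b] R) → 1

== RESULT ==
u | d | b | e
s | 1 | 1 | 8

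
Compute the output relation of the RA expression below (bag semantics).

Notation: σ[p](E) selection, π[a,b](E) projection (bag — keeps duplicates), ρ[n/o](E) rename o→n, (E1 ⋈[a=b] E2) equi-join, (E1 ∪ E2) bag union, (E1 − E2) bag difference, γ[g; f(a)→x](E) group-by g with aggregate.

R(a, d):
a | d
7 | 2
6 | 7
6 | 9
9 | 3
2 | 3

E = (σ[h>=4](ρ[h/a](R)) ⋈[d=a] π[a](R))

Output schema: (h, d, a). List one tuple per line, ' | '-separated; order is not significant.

Subexpression sizes:
  R → 5
  ρ[h/a](R) → 5
  σ[h>=4](ρ[h/a](R)) → 4
  R → 5
  π[a](R) → 5
  (σ[h>=4](ρ[h/a](R)) ⋈[d=a] π[a](R)) → 3

== RESULT ==
h | d | a
6 | 7 | 7
6 | 9 | 9
7 | 2 | 2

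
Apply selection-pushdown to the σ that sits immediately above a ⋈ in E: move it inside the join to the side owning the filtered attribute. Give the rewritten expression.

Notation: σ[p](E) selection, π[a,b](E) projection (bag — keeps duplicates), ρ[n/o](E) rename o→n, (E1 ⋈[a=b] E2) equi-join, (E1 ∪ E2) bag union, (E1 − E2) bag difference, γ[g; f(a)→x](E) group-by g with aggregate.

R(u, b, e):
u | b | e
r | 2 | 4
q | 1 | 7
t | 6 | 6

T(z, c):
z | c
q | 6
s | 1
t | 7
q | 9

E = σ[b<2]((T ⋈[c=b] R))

σ filters on b, owned by the right side.
E' = (T ⋈[c=b] σ[b<2](R))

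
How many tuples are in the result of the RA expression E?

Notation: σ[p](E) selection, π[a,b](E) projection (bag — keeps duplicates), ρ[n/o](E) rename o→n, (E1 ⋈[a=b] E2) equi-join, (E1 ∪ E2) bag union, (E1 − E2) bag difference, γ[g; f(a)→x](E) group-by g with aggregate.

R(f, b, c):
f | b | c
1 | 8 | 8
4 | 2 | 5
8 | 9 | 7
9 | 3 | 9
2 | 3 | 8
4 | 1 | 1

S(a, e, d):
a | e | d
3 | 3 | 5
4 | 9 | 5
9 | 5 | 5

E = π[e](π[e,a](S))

Row counts bottom-up:
  S → 3
  π[e,a](S) → 3
  π[e](π[e,a](S)) → 3

|E| = 3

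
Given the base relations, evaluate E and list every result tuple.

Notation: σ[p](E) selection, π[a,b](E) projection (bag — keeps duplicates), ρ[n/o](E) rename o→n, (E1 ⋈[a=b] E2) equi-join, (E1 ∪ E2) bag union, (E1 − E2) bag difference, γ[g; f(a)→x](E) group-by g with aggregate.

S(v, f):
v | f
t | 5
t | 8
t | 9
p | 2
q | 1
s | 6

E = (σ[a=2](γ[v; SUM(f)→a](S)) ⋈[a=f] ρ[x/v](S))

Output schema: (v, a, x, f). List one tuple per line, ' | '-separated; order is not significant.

Stepwise |·|:
  S → 6
  γ[v; SUM(f)→a](S) → 4
  σ[a=2](γ[v; SUM(f)→a](S)) → 1
  S → 6
  ρ[x/v](S) → 6
  (σ[a=2](γ[v; SUM(f)→a](S)) ⋈[a=f] ρ[x/v](S)) → 1

== RESULT ==
v | a | x | f
p | 2 | p | 2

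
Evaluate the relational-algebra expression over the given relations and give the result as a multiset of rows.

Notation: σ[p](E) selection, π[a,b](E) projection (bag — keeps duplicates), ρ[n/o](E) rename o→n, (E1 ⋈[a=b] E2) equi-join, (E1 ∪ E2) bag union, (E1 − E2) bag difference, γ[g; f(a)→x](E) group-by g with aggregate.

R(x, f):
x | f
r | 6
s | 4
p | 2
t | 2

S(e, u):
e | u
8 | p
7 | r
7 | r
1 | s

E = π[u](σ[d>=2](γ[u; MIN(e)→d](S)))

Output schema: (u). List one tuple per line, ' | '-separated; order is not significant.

Subexpression sizes:
  S → 4
  γ[u; MIN(e)→d](S) → 3
  σ[d>=2](γ[u; MIN(e)→d](S)) → 2
  π[u](σ[d>=2](γ[u; MIN(e)→d](S))) → 2

== RESULT ==
u
p
r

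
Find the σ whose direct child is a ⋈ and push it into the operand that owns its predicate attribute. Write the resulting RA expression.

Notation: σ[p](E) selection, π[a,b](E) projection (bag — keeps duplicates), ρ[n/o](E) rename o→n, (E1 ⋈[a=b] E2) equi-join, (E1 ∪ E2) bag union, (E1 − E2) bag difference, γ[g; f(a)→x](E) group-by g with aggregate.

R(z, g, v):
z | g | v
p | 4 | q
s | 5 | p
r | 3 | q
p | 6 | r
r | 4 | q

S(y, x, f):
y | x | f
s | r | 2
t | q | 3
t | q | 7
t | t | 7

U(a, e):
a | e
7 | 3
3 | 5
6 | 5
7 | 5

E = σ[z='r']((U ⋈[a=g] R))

σ filters on z, owned by the right side.
E' = (U ⋈[a=g] σ[z='r'](R))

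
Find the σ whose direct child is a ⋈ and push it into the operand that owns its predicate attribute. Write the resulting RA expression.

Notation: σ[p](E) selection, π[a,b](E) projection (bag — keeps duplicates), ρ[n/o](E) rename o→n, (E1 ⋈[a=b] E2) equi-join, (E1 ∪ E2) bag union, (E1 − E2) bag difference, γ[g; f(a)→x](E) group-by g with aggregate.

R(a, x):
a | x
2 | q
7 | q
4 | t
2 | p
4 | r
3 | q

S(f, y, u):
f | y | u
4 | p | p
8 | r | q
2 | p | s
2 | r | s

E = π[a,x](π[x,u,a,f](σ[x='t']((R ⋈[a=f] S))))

σ filters on x, owned by the left side.
E' = π[a,x](π[x,u,a,f]((σ[x='t'](R) ⋈[a=f] S)))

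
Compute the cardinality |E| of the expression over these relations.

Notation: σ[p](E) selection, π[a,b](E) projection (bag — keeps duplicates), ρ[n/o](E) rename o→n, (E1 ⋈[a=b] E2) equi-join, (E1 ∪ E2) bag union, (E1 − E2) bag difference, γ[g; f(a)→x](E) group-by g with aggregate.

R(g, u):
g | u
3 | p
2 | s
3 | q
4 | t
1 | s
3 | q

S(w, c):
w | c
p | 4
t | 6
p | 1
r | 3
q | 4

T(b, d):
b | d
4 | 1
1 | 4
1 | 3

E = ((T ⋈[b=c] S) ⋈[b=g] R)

Row counts bottom-up:
  T → 3
  S → 5
  (T ⋈[b=c] S) → 4
  R → 6
  ((T ⋈[b=c] S) ⋈[b=g] R) → 4

|E| = 4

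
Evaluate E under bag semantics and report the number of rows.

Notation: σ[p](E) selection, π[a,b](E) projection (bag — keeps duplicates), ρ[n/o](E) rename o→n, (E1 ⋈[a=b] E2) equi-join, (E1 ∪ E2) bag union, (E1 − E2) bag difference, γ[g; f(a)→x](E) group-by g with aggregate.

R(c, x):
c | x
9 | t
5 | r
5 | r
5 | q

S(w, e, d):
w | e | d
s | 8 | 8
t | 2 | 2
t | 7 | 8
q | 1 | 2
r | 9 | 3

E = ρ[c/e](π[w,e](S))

Row counts bottom-up:
  S → 5
  π[w,e](S) → 5
  ρ[c/e](π[w,e](S)) → 5

|E| = 5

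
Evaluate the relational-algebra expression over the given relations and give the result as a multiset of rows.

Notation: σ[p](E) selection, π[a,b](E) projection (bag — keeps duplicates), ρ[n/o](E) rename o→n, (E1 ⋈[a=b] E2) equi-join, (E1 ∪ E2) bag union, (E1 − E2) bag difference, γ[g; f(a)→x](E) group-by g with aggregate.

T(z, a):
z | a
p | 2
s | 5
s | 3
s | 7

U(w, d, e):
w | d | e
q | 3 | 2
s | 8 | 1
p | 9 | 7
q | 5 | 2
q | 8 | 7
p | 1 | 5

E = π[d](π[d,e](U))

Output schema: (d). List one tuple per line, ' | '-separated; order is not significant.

Subexpression sizes:
  U → 6
  π[d,e](U) → 6
  π[d](π[d,e](U)) → 6

== RESULT ==
d
1
3
5
8
8
9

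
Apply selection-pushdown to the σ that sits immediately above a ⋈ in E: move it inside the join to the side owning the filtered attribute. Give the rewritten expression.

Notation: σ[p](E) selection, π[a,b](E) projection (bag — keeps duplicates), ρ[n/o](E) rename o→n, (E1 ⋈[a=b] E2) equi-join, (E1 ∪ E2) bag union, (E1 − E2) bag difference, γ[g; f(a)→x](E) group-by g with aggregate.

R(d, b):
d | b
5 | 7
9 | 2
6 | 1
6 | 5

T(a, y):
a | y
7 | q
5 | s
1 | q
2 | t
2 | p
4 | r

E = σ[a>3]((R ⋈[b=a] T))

σ filters on a, owned by the right side.
E' = (R ⋈[b=a] σ[a>3](T))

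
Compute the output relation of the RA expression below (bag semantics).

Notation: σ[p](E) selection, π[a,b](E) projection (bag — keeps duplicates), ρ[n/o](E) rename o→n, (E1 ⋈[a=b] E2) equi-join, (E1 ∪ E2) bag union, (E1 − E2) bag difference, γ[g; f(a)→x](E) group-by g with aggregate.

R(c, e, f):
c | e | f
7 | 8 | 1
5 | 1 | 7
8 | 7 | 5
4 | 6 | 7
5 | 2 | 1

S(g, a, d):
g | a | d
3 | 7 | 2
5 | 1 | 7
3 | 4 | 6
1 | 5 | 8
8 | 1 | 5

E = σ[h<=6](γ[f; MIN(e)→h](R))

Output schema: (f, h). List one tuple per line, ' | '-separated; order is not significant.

Per-node cardinality:
  R → 5
  γ[f; MIN(e)→h](R) → 3
  σ[h<=6](γ[f; MIN(e)→h](R)) → 2

== RESULT ==
f | h
1 | 2
7 | 1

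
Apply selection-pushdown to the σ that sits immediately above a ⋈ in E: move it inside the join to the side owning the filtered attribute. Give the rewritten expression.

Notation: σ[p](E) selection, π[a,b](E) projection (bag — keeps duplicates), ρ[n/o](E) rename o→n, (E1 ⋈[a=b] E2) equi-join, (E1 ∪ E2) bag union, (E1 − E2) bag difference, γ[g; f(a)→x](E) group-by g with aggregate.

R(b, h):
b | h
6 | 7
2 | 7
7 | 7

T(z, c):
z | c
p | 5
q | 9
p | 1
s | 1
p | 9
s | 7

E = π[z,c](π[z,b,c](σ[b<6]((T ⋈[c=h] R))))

σ filters on b, owned by the right side.
E' = π[z,c](π[z,b,c]((T ⋈[c=h] σ[b<6](R))))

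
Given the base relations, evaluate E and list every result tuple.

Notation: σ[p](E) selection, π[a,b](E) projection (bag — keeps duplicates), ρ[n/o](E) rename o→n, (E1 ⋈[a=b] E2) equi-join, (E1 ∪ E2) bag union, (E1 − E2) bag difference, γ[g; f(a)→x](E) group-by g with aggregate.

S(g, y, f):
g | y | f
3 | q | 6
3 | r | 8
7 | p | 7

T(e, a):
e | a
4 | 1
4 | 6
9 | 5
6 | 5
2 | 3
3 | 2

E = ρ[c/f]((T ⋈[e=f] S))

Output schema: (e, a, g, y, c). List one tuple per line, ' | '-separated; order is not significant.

Row counts bottom-up:
  T → 6
  S → 3
  (T ⋈[e=f] S) → 1
  ρ[c/f]((T ⋈[e=f] S)) → 1

== RESULT ==
e | a | g | y | c
6 | 5 | 3 | q | 6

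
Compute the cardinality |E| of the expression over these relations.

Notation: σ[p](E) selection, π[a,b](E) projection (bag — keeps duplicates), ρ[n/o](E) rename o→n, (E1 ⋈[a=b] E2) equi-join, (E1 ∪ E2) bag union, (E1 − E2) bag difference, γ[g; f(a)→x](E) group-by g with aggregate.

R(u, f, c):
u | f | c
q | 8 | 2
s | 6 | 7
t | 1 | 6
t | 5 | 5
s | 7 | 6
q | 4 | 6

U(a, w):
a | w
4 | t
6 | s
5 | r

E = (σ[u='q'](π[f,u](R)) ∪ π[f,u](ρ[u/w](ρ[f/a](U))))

Stepwise |·|:
  R → 6
  π[f,u](R) → 6
  σ[u='q'](π[f,u](R)) → 2
  U → 3
  ρ[f/a](U) → 3
  ρ[u/w](ρ[f/a](U)) → 3
  π[f,u](ρ[u/w](ρ[f/a](U))) → 3
  (σ[u='q'](π[f,u](R)) ∪ π[f,u](ρ[u/w](ρ[f/a](U)))) → 5

|E| = 5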